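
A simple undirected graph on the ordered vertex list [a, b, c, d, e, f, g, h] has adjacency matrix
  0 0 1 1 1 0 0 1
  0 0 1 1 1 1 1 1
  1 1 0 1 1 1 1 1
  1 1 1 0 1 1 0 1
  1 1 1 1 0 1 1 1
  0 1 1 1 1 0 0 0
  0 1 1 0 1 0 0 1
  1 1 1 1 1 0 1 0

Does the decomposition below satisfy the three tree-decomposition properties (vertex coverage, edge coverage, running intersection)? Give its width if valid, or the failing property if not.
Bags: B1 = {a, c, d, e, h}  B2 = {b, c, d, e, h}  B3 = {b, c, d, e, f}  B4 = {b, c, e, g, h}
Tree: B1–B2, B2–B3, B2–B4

Yes; width 4.

Checking the three conditions: (i) the bags cover all of {a, b, c, d, e, f, g, h}; (ii) for each edge, some bag contains both endpoints; (iii) the bags containing any fixed vertex form a subtree. All hold, so the decomposition is valid with width 5 − 1 = 4.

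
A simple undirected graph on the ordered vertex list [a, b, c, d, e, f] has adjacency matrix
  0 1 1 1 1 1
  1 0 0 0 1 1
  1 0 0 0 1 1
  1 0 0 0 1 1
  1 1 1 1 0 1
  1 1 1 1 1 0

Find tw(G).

A width-3 tree decomposition is:
Bags: B1 = {a, c, e, f}  B2 = {a, d, e, f}  B3 = {a, b, e, f}
Tree: B1–B2, B2–B3
The largest bag has 4 vertices, giving width 3; this decomposition certifies tw(G) ≤ 3. On the other hand G contains the 4-clique {a, d, e, f}. A clique must lie in a single bag of any decomposition, so no decomposition can have width below 3. Hence tw(G) = 3 exactly.

3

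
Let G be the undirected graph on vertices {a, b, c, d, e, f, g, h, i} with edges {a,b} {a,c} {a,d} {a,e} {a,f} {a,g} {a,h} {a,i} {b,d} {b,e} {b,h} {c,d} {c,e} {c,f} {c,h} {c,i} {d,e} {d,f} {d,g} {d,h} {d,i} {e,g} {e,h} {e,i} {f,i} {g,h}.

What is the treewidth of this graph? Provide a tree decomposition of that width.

Each bag holds 5 vertices, so the decomposition has width 4, which upper-bounds the treewidth. For the lower bound, the 5 vertices {a, d, e, g, h} are pairwise adjacent, and any tree decomposition puts a clique entirely inside one bag — forcing width ≥ 4. Hence tw(G) = 4 exactly.

Treewidth 4.
One optimal decomposition is:
Bags: B1 = {a, c, d, f, i}  B2 = {a, c, d, e, i}  B3 = {a, c, d, e, h}  B4 = {a, b, d, e, h}  B5 = {a, d, e, g, h}
Tree: B1–B2, B2–B3, B3–B4, B4–B5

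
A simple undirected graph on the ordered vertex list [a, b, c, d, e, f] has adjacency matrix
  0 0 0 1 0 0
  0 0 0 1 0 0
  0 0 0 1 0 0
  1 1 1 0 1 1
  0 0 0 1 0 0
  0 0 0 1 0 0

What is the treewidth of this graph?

A width-1 tree decomposition is:
Bags: B1 = {d, f}  B2 = {a, d}  B3 = {c, d}  B4 = {b, d}  B5 = {d, e}
Tree: B1–B2, B1–B3, B2–B4, B2–B5
Each bag holds 2 vertices, so the decomposition has width 1, which upper-bounds the treewidth. G has an edge, so its treewidth is at least 1. Combining the bounds, tw(G) = 1.

1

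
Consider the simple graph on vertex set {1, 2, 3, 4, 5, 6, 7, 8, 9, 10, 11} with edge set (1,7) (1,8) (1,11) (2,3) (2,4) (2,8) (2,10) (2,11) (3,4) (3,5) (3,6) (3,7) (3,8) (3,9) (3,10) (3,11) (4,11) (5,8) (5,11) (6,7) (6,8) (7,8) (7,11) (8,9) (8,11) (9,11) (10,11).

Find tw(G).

3

A width-3 tree decomposition is:
Bags: B1 = {3, 7, 8, 11}  B2 = {2, 3, 8, 11}  B3 = {2, 3, 4, 11}  B4 = {3, 5, 8, 11}  B5 = {1, 7, 8, 11}  B6 = {3, 6, 7, 8}  B7 = {3, 8, 9, 11}  B8 = {2, 3, 10, 11}
Tree: B1–B2, B2–B3, B2–B4, B1–B5, B1–B6, B4–B7, B2–B8
The largest bag has 4 vertices, giving width 3; this decomposition certifies tw(G) ≤ 3. Conversely, {1, 7, 8, 11} is a clique of size 4, and the vertices of any clique must share a bag in every tree decomposition; so some bag has ≥ 4 vertices and tw(G) ≥ 3. Therefore the treewidth is 3.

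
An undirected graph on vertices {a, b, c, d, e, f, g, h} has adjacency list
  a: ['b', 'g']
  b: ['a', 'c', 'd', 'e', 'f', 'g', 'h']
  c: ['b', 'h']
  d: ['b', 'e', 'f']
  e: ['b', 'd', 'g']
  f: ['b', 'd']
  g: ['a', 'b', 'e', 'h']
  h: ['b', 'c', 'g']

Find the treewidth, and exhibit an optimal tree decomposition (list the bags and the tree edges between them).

Treewidth 2.
Bags: B1 = {b, g, h}  B2 = {b, e, g}  B3 = {b, d, e}  B4 = {b, c, h}  B5 = {b, d, f}  B6 = {a, b, g}
Tree: B1–B2, B2–B3, B1–B4, B3–B5, B2–B6

Every bag has size at most 3, so the width is 3 − 1 = 2 and tw(G) ≤ 2. On the other hand G contains the 3-clique {b, d, e}. A clique must lie in a single bag of any decomposition, so no decomposition can have width below 2. Combining the bounds, tw(G) = 2.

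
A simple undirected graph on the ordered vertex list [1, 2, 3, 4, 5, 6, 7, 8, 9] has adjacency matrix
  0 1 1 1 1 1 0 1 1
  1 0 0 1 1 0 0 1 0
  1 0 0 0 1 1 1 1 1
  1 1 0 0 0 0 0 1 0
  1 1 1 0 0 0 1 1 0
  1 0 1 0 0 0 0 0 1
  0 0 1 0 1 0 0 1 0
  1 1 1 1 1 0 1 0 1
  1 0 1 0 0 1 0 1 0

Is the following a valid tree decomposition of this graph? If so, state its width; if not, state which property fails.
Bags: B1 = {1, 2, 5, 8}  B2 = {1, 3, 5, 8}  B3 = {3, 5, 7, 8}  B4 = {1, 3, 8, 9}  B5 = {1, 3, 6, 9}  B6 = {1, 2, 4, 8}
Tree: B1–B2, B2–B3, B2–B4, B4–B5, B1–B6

Yes; width 3.

Every vertex of G appears in some bag (union = {1, 2, 3, 4, 5, 6, 7, 8, 9}); every edge is covered by a bag; and for each vertex v the set of bags containing v is connected in the bag tree. The decomposition is therefore valid. The largest bag has 4 vertices, so the width is 3.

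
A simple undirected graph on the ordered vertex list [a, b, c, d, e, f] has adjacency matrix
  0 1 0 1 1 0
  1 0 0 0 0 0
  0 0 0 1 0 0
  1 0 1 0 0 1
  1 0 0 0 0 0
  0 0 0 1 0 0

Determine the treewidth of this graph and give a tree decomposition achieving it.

The largest bag has 2 vertices, giving width 1; this decomposition certifies tw(G) ≤ 1. Any graph with an edge has treewidth ≥ 1, and G has the edge b–a. Hence tw(G) = 1 exactly.

Treewidth 1.
One such decomposition:
Bags: B1 = {a, b}  B2 = {a, e}  B3 = {a, d}  B4 = {d, f}  B5 = {c, d}
Tree: B1–B2, B2–B3, B3–B4, B4–B5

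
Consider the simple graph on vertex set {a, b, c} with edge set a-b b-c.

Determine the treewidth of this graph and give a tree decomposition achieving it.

Every bag has size at most 2, so the width is 2 − 1 = 1 and tw(G) ≤ 1. Since G has at least one edge (e.g. a–b), it is not an edgeless graph, so tw(G) ≥ 1. Hence tw(G) = 1 exactly.

Treewidth 1.
Bags: B1 = {a, b}  B2 = {b, c}
Tree: B1–B2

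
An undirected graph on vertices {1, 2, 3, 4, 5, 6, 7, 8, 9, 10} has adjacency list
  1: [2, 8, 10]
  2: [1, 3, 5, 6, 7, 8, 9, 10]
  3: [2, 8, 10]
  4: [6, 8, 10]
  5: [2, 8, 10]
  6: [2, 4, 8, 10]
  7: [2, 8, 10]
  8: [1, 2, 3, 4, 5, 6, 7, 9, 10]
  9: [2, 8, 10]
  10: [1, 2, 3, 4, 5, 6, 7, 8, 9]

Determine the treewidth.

A width-3 tree decomposition is:
Bags: B1 = {2, 6, 8, 10}  B2 = {2, 3, 8, 10}  B3 = {4, 6, 8, 10}  B4 = {2, 8, 9, 10}  B5 = {2, 5, 8, 10}  B6 = {1, 2, 8, 10}  B7 = {2, 7, 8, 10}
Tree: B1–B2, B1–B3, B1–B4, B2–B5, B5–B6, B1–B7
The largest bag has 4 vertices, giving width 3; this decomposition certifies tw(G) ≤ 3. Conversely, {1, 2, 8, 10} is a clique of size 4, and the vertices of any clique must share a bag in every tree decomposition; so some bag has ≥ 4 vertices and tw(G) ≥ 3. The upper and lower bounds meet at 3, so that is the treewidth.

3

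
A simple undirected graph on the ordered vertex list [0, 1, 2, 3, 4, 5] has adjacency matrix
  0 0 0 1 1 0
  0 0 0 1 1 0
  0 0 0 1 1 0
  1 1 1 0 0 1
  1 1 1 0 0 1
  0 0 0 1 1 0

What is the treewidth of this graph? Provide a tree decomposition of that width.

Treewidth 2.
Bags: B1 = {2, 3, 4}  B2 = {1, 3, 4}  B3 = {3, 4, 5}  B4 = {0, 3, 4}
Tree: B1–B2, B2–B3, B3–B4

The largest bag has 3 vertices, giving width 2; this decomposition certifies tw(G) ≤ 2. For the lower bound, G contains the cycle 2–4–1–3–2, so G is not a forest; only forests have treewidth ≤ 1, hence tw(G) ≥ 2. The upper and lower bounds meet at 2, so that is the treewidth.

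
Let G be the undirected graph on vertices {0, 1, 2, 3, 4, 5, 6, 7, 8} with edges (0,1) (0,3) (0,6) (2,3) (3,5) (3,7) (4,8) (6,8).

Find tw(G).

A width-1 tree decomposition is:
Bags: B1 = {6, 8}  B2 = {0, 6}  B3 = {4, 8}  B4 = {0, 3}  B5 = {2, 3}  B6 = {3, 7}  B7 = {0, 1}  B8 = {3, 5}
Tree: B1–B2, B1–B3, B2–B4, B4–B5, B4–B6, B2–B7, B4–B8
The largest bag has 2 vertices, giving width 1; this decomposition certifies tw(G) ≤ 1. Since G has at least one edge (e.g. 8–6), it is not an edgeless graph, so tw(G) ≥ 1. Hence tw(G) = 1 exactly.

1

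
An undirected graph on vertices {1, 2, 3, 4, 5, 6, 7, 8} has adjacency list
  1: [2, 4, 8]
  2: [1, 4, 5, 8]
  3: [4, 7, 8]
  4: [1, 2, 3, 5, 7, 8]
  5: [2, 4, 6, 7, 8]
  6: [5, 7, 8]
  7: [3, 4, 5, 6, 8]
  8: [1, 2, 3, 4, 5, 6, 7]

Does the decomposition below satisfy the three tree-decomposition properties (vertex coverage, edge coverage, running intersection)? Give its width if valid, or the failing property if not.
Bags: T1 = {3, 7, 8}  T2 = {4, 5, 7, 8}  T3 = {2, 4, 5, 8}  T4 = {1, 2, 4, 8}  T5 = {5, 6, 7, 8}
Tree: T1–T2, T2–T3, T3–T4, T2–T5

A tree decomposition must satisfy three properties: every vertex lies in some bag; for every edge, both endpoints lie together in some bag; and for every vertex, the bags containing it form a connected subtree. Here edge (4,3) lies in no bag, so the decomposition is invalid.

No — edge (4,3) lies in no bag.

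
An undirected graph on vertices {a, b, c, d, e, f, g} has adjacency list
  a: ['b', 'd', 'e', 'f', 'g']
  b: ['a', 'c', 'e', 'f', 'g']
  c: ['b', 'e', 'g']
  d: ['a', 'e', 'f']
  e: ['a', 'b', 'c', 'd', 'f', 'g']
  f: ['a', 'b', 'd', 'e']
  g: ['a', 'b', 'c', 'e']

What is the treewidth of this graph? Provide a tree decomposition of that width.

The largest bag has 4 vertices, giving width 3; this decomposition certifies tw(G) ≤ 3. On the other hand G contains the 4-clique {a, d, e, f}. A clique must lie in a single bag of any decomposition, so no decomposition can have width below 3. Hence tw(G) = 3 exactly.

Treewidth 3.
One optimal decomposition is:
Bags: B1 = {a, b, e, g}  B2 = {b, c, e, g}  B3 = {a, b, e, f}  B4 = {a, d, e, f}
Tree: B1–B2, B1–B3, B3–B4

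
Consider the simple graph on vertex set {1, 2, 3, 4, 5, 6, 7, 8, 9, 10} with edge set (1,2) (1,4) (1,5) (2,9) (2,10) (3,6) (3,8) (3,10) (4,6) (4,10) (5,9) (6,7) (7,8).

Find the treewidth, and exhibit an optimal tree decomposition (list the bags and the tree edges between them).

Treewidth 2.
Bags: B1 = {1, 5, 9}  B2 = {1, 2, 9}  B3 = {1, 2, 4}  B4 = {2, 4, 10}  B5 = {4, 6, 10}  B6 = {3, 6, 10}  B7 = {3, 6, 7}  B8 = {3, 7, 8}
Tree: B1–B2, B2–B3, B3–B4, B4–B5, B5–B6, B6–B7, B7–B8

Each bag holds 3 vertices, so the decomposition has width 2, which upper-bounds the treewidth. The edges 5–9–2–1–5 form a cycle, so G is not a tree and its treewidth is at least 2. Therefore the treewidth is 2.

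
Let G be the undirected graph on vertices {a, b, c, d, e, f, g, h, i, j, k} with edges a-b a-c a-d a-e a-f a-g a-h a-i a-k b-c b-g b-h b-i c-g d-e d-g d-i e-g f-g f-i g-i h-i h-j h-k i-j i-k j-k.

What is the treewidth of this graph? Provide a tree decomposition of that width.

Treewidth 3.
Bags: B1 = {a, b, g, i}  B2 = {a, d, g, i}  B3 = {a, b, c, g}  B4 = {a, b, h, i}  B5 = {a, h, i, k}  B6 = {h, i, j, k}  B7 = {a, f, g, i}  B8 = {a, d, e, g}
Tree: B1–B2, B1–B3, B1–B4, B4–B5, B5–B6, B2–B7, B2–B8

Each bag holds 4 vertices, so the decomposition has width 3, which upper-bounds the treewidth. For the lower bound, the 4 vertices {h, i, j, k} are pairwise adjacent, and any tree decomposition puts a clique entirely inside one bag — forcing width ≥ 3. The upper and lower bounds meet at 3, so that is the treewidth.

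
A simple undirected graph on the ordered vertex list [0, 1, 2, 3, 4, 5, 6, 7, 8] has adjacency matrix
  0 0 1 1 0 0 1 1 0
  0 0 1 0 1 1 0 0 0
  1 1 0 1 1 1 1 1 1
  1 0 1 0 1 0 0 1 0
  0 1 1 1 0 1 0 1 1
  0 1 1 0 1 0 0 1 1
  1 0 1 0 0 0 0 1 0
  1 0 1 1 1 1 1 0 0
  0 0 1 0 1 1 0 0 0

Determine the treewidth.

3

A width-3 tree decomposition is:
Bags: B1 = {2, 3, 4, 7}  B2 = {2, 4, 5, 7}  B3 = {2, 4, 5, 8}  B4 = {0, 2, 3, 7}  B5 = {0, 2, 6, 7}  B6 = {1, 2, 4, 5}
Tree: B1–B2, B2–B3, B1–B4, B4–B5, B2–B6
Each bag holds 4 vertices, so the decomposition has width 3, which upper-bounds the treewidth. Conversely, {0, 2, 3, 7} is a clique of size 4, and the vertices of any clique must share a bag in every tree decomposition; so some bag has ≥ 4 vertices and tw(G) ≥ 3. The upper and lower bounds meet at 3, so that is the treewidth.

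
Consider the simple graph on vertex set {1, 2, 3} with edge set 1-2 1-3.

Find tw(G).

1

A width-1 tree decomposition is:
Bags: B1 = {1, 2}  B2 = {1, 3}
Tree: B1–B2
Each bag holds 2 vertices, so the decomposition has width 1, which upper-bounds the treewidth. Any graph with an edge has treewidth ≥ 1, and G has the edge 2–1. Therefore the treewidth is 1.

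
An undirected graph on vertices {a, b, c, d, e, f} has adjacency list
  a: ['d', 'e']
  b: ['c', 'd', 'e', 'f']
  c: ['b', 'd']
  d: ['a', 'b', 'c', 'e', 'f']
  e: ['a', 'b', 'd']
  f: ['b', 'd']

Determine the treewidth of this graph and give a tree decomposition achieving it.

Treewidth 2.
Bags: B1 = {b, d, f}  B2 = {b, d, e}  B3 = {a, d, e}  B4 = {b, c, d}
Tree: B1–B2, B2–B3, B1–B4

Each bag holds 3 vertices, so the decomposition has width 2, which upper-bounds the treewidth. On the other hand G contains the 3-clique {a, d, e}. A clique must lie in a single bag of any decomposition, so no decomposition can have width below 2. Therefore the treewidth is 2.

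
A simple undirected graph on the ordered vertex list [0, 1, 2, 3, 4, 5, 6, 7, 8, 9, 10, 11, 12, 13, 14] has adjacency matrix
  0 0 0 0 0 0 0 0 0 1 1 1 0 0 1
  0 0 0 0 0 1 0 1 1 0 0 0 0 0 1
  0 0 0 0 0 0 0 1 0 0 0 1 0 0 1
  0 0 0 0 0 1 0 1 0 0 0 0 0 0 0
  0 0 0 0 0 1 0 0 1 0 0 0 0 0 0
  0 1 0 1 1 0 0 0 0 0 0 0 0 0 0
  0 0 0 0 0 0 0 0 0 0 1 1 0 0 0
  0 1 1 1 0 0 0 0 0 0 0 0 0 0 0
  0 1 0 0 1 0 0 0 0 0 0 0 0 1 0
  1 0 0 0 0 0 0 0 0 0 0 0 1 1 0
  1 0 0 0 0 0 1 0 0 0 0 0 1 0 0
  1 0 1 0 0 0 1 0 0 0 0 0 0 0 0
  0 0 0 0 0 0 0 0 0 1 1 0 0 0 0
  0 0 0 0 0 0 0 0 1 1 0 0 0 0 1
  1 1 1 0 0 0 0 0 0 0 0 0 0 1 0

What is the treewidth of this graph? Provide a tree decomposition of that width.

Treewidth 3.
Bags: B1 = {3, 4, 5, 7}  B2 = {1, 4, 5, 7}  B3 = {1, 4, 7, 8}  B4 = {1, 2, 7, 8}  B5 = {1, 2, 8, 14}  B6 = {2, 8, 13, 14}  B7 = {2, 11, 13, 14}  B8 = {0, 11, 13, 14}  B9 = {0, 9, 11, 13}  B10 = {0, 6, 9, 11}  B11 = {0, 6, 9, 10}  B12 = {6, 9, 10, 12}
Tree: B1–B2, B2–B3, B3–B4, B4–B5, B5–B6, B6–B7, B7–B8, B8–B9, B9–B10, B10–B11, B11–B12

Each bag holds 4 vertices, so the decomposition has width 3, which upper-bounds the treewidth. For the lower bound: the 4 vertex sets {3,4,5}, {7}, {1}, {2,8,13,14} are disjoint, each induces a connected subgraph, and every pair is joined by at least one edge of G. Contracting each set to a single vertex therefore yields K_{4} as a minor, and since treewidth is minor-monotone, tw(G) ≥ tw(K_{4}) = 3. Hence tw(G) = 3 exactly.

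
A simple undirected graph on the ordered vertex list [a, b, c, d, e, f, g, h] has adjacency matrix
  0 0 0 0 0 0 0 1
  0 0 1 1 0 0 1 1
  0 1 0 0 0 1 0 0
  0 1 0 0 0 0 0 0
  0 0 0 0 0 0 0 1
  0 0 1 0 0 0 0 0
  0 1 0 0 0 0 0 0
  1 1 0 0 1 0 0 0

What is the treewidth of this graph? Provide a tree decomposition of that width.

Each bag holds 2 vertices, so the decomposition has width 1, which upper-bounds the treewidth. Any graph with an edge has treewidth ≥ 1, and G has the edge h–e. The upper and lower bounds meet at 1, so that is the treewidth.

Treewidth 1.
One such decomposition:
Bags: B1 = {e, h}  B2 = {a, h}  B3 = {b, h}  B4 = {b, c}  B5 = {b, g}  B6 = {b, d}  B7 = {c, f}
Tree: B1–B2, B1–B3, B3–B4, B4–B5, B5–B6, B4–B7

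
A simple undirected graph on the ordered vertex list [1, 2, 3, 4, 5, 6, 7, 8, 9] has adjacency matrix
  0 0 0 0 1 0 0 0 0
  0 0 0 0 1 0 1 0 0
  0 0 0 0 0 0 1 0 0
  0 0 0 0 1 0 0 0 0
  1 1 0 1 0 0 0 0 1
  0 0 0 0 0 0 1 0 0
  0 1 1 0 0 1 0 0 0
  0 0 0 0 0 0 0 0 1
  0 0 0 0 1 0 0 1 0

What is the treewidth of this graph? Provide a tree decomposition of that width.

Every bag has size at most 2, so the width is 2 − 1 = 1 and tw(G) ≤ 1. Since G has at least one edge (e.g. 2–7), it is not an edgeless graph, so tw(G) ≥ 1. Therefore the treewidth is 1.

Treewidth 1.
Bags: B1 = {2, 7}  B2 = {2, 5}  B3 = {1, 5}  B4 = {5, 9}  B5 = {8, 9}  B6 = {6, 7}  B7 = {4, 5}  B8 = {3, 7}
Tree: B1–B2, B2–B3, B2–B4, B4–B5, B1–B6, B2–B7, B6–B8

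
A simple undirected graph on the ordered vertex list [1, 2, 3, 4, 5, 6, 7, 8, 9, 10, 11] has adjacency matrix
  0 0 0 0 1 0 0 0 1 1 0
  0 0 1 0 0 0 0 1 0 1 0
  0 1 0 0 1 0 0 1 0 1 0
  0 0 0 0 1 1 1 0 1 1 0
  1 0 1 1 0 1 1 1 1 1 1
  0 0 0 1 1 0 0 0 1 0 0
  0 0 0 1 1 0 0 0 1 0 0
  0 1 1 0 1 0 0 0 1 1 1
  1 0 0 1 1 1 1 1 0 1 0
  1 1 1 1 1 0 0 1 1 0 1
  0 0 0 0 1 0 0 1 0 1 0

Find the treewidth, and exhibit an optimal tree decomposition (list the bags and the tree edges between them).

Treewidth 3.
One such decomposition:
Bags: B1 = {4, 5, 9, 10}  B2 = {5, 8, 9, 10}  B3 = {3, 5, 8, 10}  B4 = {2, 3, 8, 10}  B5 = {1, 5, 9, 10}  B6 = {4, 5, 7, 9}  B7 = {5, 8, 10, 11}  B8 = {4, 5, 6, 9}
Tree: B1–B2, B2–B3, B3–B4, B1–B5, B1–B6, B2–B7, B1–B8

Every bag has size at most 4, so the width is 4 − 1 = 3 and tw(G) ≤ 3. Conversely, {2, 3, 8, 10} is a clique of size 4, and the vertices of any clique must share a bag in every tree decomposition; so some bag has ≥ 4 vertices and tw(G) ≥ 3. Combining the bounds, tw(G) = 3.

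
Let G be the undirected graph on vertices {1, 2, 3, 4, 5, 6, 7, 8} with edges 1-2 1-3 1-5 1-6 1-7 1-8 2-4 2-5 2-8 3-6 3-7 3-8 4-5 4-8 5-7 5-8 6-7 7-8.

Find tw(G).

3

A width-3 tree decomposition is:
Bags: B1 = {1, 2, 5, 8}  B2 = {1, 5, 7, 8}  B3 = {2, 4, 5, 8}  B4 = {1, 3, 7, 8}  B5 = {1, 3, 6, 7}
Tree: B1–B2, B1–B3, B2–B4, B4–B5
The largest bag has 4 vertices, giving width 3; this decomposition certifies tw(G) ≤ 3. For the lower bound, the 4 vertices {1, 2, 5, 8} are pairwise adjacent, and any tree decomposition puts a clique entirely inside one bag — forcing width ≥ 3. Hence tw(G) = 3 exactly.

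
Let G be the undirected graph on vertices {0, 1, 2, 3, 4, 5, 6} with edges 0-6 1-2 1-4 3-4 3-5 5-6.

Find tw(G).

1

A width-1 tree decomposition is:
Bags: B1 = {1, 2}  B2 = {1, 4}  B3 = {3, 4}  B4 = {3, 5}  B5 = {5, 6}  B6 = {0, 6}
Tree: B1–B2, B2–B3, B3–B4, B4–B5, B5–B6
Every bag has size at most 2, so the width is 2 − 1 = 1 and tw(G) ≤ 1. G has an edge, so its treewidth is at least 1. The upper and lower bounds meet at 1, so that is the treewidth.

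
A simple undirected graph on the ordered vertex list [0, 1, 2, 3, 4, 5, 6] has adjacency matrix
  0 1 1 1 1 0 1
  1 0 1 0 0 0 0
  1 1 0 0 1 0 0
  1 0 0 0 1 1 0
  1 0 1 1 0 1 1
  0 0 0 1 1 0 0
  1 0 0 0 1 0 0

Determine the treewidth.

A width-2 tree decomposition is:
Bags: B1 = {0, 3, 4}  B2 = {0, 2, 4}  B3 = {3, 4, 5}  B4 = {0, 4, 6}  B5 = {0, 1, 2}
Tree: B1–B2, B1–B3, B2–B4, B2–B5
Each bag holds 3 vertices, so the decomposition has width 2, which upper-bounds the treewidth. Conversely, {0, 1, 2} is a clique of size 3, and the vertices of any clique must share a bag in every tree decomposition; so some bag has ≥ 3 vertices and tw(G) ≥ 2. Hence tw(G) = 2 exactly.

2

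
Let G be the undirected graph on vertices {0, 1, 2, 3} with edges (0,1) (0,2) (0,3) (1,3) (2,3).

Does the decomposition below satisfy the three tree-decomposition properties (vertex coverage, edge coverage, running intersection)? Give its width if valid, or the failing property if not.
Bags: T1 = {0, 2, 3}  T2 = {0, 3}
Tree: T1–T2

No — vertex 1 appears in no bag.

A tree decomposition must satisfy three properties: every vertex lies in some bag; for every edge, both endpoints lie together in some bag; and for every vertex, the bags containing it form a connected subtree. Here vertex 1 appears in no bag, so the decomposition is invalid.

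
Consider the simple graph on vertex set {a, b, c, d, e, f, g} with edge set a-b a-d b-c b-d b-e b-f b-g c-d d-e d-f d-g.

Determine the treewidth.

A width-2 tree decomposition is:
Bags: B1 = {b, c, d}  B2 = {a, b, d}  B3 = {b, d, e}  B4 = {b, d, g}  B5 = {b, d, f}
Tree: B1–B2, B1–B3, B1–B4, B4–B5
Each bag holds 3 vertices, so the decomposition has width 2, which upper-bounds the treewidth. On the other hand G contains the 3-clique {b, d, f}. A clique must lie in a single bag of any decomposition, so no decomposition can have width below 2. Therefore the treewidth is 2.

2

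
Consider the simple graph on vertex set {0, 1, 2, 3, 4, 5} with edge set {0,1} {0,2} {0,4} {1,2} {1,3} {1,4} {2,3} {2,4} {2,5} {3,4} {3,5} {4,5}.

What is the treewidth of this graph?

3

A width-3 tree decomposition is:
Bags: B1 = {1, 2, 3, 4}  B2 = {0, 1, 2, 4}  B3 = {2, 3, 4, 5}
Tree: B1–B2, B1–B3
Each bag holds 4 vertices, so the decomposition has width 3, which upper-bounds the treewidth. For the lower bound, the 4 vertices {0, 1, 2, 4} are pairwise adjacent, and any tree decomposition puts a clique entirely inside one bag — forcing width ≥ 3. Hence tw(G) = 3 exactly.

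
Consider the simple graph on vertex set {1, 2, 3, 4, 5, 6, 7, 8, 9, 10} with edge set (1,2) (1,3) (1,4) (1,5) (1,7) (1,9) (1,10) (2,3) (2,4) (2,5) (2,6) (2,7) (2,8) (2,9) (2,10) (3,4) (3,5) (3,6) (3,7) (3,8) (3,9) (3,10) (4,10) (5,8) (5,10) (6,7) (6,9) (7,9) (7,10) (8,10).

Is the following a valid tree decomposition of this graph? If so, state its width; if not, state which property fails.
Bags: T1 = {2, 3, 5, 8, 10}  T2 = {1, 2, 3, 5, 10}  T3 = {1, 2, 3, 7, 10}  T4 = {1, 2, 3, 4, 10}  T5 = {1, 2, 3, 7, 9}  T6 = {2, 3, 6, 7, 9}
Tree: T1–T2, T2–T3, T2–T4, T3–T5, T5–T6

Yes; width 4.

Checking the three conditions: (i) the bags cover all of {1, 2, 3, 4, 5, 6, 7, 8, 9, 10}; (ii) for each edge, some bag contains both endpoints; (iii) the bags containing any fixed vertex form a subtree. All hold, so the decomposition is valid with width 5 − 1 = 4.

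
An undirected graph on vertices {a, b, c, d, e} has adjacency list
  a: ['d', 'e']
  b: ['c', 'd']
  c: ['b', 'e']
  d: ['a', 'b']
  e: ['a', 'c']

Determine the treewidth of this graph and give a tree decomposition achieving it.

Treewidth 2.
One such decomposition:
Bags: B1 = {a, d, e}  B2 = {b, d, e}  B3 = {b, c, e}
Tree: B1–B2, B2–B3

Every bag has size at most 3, so the width is 3 − 1 = 2 and tw(G) ≤ 2. The edges e–a–d–b–c–e form a cycle, so G is not a tree and its treewidth is at least 2. Combining the bounds, tw(G) = 2.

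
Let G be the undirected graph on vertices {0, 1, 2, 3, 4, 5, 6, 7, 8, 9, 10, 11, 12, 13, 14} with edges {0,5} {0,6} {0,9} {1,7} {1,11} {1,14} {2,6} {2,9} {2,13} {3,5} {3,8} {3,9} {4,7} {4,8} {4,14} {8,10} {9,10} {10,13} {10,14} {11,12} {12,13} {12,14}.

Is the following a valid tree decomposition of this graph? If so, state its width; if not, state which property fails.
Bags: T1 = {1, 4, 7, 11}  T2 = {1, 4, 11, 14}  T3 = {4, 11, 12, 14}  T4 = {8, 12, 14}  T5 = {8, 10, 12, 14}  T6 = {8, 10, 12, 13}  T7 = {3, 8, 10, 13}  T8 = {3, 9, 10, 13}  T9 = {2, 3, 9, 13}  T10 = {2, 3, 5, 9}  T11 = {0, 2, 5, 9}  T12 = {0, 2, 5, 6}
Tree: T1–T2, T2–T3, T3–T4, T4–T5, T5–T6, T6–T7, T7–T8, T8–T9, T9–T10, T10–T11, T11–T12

A tree decomposition must satisfy three properties: every vertex lies in some bag; for every edge, both endpoints lie together in some bag; and for every vertex, the bags containing it form a connected subtree. Here edge (4,8) lies in no bag, so the decomposition is invalid.

No — edge (4,8) lies in no bag.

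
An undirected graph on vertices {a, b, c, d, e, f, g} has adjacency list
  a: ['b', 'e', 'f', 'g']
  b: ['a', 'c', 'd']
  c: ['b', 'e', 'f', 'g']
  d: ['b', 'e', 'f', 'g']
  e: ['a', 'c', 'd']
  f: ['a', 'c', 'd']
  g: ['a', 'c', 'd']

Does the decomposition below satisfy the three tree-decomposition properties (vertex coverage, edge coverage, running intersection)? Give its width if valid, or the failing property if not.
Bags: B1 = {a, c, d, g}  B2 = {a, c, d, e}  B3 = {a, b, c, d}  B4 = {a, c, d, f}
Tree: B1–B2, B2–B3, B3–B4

Checking the three conditions: (i) the bags cover all of {a, b, c, d, e, f, g}; (ii) for each edge, some bag contains both endpoints; (iii) the bags containing any fixed vertex form a subtree. All hold, so the decomposition is valid with width 4 − 1 = 3.

Yes; width 3.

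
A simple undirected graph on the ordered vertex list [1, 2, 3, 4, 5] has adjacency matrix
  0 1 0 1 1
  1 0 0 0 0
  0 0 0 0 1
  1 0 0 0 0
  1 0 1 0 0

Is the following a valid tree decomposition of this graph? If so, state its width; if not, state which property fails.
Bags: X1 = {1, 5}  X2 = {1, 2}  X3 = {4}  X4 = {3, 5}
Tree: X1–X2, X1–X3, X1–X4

No — edge (1,4) lies in no bag.

A tree decomposition must satisfy three properties: every vertex lies in some bag; for every edge, both endpoints lie together in some bag; and for every vertex, the bags containing it form a connected subtree. Here edge (1,4) lies in no bag, so the decomposition is invalid.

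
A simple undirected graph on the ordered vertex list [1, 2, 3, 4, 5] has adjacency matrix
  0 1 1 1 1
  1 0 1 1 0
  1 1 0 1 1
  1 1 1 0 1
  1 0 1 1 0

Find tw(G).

3

A width-3 tree decomposition is:
Bags: B1 = {1, 3, 4, 5}  B2 = {1, 2, 3, 4}
Tree: B1–B2
The largest bag has 4 vertices, giving width 3; this decomposition certifies tw(G) ≤ 3. Conversely, {1, 2, 3, 4} is a clique of size 4, and the vertices of any clique must share a bag in every tree decomposition; so some bag has ≥ 4 vertices and tw(G) ≥ 3. Combining the bounds, tw(G) = 3.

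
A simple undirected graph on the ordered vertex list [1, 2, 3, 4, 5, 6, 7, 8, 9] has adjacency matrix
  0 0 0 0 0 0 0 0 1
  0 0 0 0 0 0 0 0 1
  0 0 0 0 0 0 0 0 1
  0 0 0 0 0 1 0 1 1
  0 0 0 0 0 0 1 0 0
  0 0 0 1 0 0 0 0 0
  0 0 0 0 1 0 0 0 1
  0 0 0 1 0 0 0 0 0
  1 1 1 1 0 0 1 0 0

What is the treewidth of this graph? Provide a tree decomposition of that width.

Treewidth 1.
Bags: B1 = {1, 9}  B2 = {7, 9}  B3 = {4, 9}  B4 = {3, 9}  B5 = {2, 9}  B6 = {5, 7}  B7 = {4, 6}  B8 = {4, 8}
Tree: B1–B2, B2–B3, B3–B4, B2–B5, B2–B6, B3–B7, B7–B8

Each bag holds 2 vertices, so the decomposition has width 1, which upper-bounds the treewidth. Any graph with an edge has treewidth ≥ 1, and G has the edge 9–1. Therefore the treewidth is 1.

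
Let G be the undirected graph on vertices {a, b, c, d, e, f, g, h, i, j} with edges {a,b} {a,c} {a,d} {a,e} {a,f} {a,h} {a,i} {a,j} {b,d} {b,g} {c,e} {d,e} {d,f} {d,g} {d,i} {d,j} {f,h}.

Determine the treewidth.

A width-2 tree decomposition is:
Bags: B1 = {a, d, f}  B2 = {a, b, d}  B3 = {a, d, i}  B4 = {a, d, e}  B5 = {b, d, g}  B6 = {a, d, j}  B7 = {a, c, e}  B8 = {a, f, h}
Tree: B1–B2, B1–B3, B3–B4, B2–B5, B4–B6, B4–B7, B1–B8
The largest bag has 3 vertices, giving width 2; this decomposition certifies tw(G) ≤ 2. For the lower bound, the 3 vertices {b, d, g} are pairwise adjacent, and any tree decomposition puts a clique entirely inside one bag — forcing width ≥ 2. Combining the bounds, tw(G) = 2.

2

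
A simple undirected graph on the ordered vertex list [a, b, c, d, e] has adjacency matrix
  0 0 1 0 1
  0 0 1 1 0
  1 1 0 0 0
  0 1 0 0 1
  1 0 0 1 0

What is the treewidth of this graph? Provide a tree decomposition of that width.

Treewidth 2.
One such decomposition:
Bags: B1 = {a, b, c}  B2 = {a, b, d}  B3 = {a, d, e}
Tree: B1–B2, B2–B3

Every bag has size at most 3, so the width is 3 − 1 = 2 and tw(G) ≤ 2. The edges a–c–b–d–e–a form a cycle, so G is not a tree and its treewidth is at least 2. Hence tw(G) = 2 exactly.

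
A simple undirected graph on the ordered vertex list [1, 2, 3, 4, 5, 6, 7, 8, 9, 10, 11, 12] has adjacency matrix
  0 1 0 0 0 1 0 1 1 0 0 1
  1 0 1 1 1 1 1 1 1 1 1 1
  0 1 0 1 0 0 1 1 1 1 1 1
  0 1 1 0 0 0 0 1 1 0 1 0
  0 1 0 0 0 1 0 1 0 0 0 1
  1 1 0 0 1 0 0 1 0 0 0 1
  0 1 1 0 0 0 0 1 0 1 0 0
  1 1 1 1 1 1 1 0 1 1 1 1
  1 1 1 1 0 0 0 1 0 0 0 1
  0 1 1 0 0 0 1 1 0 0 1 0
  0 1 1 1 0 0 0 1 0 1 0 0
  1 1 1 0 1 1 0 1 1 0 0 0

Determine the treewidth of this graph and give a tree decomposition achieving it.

Treewidth 4.
One optimal decomposition is:
Bags: B1 = {1, 2, 8, 9, 12}  B2 = {2, 3, 8, 9, 12}  B3 = {2, 3, 4, 8, 9}  B4 = {1, 2, 6, 8, 12}  B5 = {2, 3, 4, 8, 11}  B6 = {2, 3, 8, 10, 11}  B7 = {2, 3, 7, 8, 10}  B8 = {2, 5, 6, 8, 12}
Tree: B1–B2, B2–B3, B1–B4, B3–B5, B5–B6, B6–B7, B4–B8

The largest bag has 5 vertices, giving width 4; this decomposition certifies tw(G) ≤ 4. For the lower bound, the 5 vertices {1, 2, 8, 9, 12} are pairwise adjacent, and any tree decomposition puts a clique entirely inside one bag — forcing width ≥ 4. The upper and lower bounds meet at 4, so that is the treewidth.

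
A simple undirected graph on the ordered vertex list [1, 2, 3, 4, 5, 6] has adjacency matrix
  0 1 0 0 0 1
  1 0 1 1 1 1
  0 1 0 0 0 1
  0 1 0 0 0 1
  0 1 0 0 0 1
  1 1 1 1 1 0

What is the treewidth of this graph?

2

A width-2 tree decomposition is:
Bags: B1 = {1, 2, 6}  B2 = {2, 5, 6}  B3 = {2, 3, 6}  B4 = {2, 4, 6}
Tree: B1–B2, B2–B3, B1–B4
The largest bag has 3 vertices, giving width 2; this decomposition certifies tw(G) ≤ 2. Conversely, {1, 2, 6} is a clique of size 3, and the vertices of any clique must share a bag in every tree decomposition; so some bag has ≥ 3 vertices and tw(G) ≥ 2. Combining the bounds, tw(G) = 2.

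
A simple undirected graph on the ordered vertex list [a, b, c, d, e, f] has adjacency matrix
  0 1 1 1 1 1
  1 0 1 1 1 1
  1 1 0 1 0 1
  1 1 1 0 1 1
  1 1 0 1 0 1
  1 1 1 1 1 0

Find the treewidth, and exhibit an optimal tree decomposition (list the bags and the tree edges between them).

Each bag holds 5 vertices, so the decomposition has width 4, which upper-bounds the treewidth. Conversely, {a, b, d, e, f} is a clique of size 5, and the vertices of any clique must share a bag in every tree decomposition; so some bag has ≥ 5 vertices and tw(G) ≥ 4. Combining the bounds, tw(G) = 4.

Treewidth 4.
One optimal decomposition is:
Bags: B1 = {a, b, c, d, f}  B2 = {a, b, d, e, f}
Tree: B1–B2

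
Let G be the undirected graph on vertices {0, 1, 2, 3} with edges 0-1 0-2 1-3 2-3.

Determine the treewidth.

2

A width-2 tree decomposition is:
Bags: B1 = {0, 1, 2}  B2 = {1, 2, 3}
Tree: B1–B2
Each bag holds 3 vertices, so the decomposition has width 2, which upper-bounds the treewidth. For the lower bound, G contains the cycle 1–0–2–3–1, so G is not a forest; only forests have treewidth ≤ 1, hence tw(G) ≥ 2. Hence tw(G) = 2 exactly.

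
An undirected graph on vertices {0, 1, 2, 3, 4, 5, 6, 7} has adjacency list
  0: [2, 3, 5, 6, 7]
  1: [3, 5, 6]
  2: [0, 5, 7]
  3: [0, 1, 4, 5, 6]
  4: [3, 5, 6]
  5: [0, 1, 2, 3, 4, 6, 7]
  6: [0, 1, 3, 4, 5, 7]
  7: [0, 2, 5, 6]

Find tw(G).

A width-3 tree decomposition is:
Bags: B1 = {0, 5, 6, 7}  B2 = {0, 3, 5, 6}  B3 = {3, 4, 5, 6}  B4 = {0, 2, 5, 7}  B5 = {1, 3, 5, 6}
Tree: B1–B2, B2–B3, B1–B4, B3–B5
Each bag holds 4 vertices, so the decomposition has width 3, which upper-bounds the treewidth. For the lower bound, the 4 vertices {0, 2, 5, 7} are pairwise adjacent, and any tree decomposition puts a clique entirely inside one bag — forcing width ≥ 3. The upper and lower bounds meet at 3, so that is the treewidth.

3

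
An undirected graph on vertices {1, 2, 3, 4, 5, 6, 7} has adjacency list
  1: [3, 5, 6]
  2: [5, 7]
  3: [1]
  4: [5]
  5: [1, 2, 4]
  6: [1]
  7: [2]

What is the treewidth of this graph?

1

A width-1 tree decomposition is:
Bags: B1 = {2, 7}  B2 = {2, 5}  B3 = {1, 5}  B4 = {1, 3}  B5 = {1, 6}  B6 = {4, 5}
Tree: B1–B2, B2–B3, B3–B4, B3–B5, B2–B6
Every bag has size at most 2, so the width is 2 − 1 = 1 and tw(G) ≤ 1. G has an edge, so its treewidth is at least 1. Therefore the treewidth is 1.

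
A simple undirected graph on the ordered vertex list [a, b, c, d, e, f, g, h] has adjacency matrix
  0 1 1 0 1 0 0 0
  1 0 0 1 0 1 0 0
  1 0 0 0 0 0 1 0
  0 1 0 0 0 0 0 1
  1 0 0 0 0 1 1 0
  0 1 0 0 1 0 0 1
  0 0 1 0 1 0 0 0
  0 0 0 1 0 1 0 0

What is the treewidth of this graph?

A width-2 tree decomposition is:
Bags: B1 = {b, d, h}  B2 = {b, f, h}  B3 = {a, b, f}  B4 = {a, e, f}  B5 = {a, c, e}  B6 = {c, e, g}
Tree: B1–B2, B2–B3, B3–B4, B4–B5, B5–B6
The largest bag has 3 vertices, giving width 2; this decomposition certifies tw(G) ≤ 2. Since d–h–f–b–d is a cycle in G, G is not acyclic. Forests are exactly the graphs of treewidth ≤ 1, so tw(G) ≥ 2. The upper and lower bounds meet at 2, so that is the treewidth.

2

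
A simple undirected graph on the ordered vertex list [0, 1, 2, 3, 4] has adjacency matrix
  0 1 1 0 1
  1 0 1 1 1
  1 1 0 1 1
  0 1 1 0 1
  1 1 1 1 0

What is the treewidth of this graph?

A width-3 tree decomposition is:
Bags: B1 = {1, 2, 3, 4}  B2 = {0, 1, 2, 4}
Tree: B1–B2
Every bag has size at most 4, so the width is 4 − 1 = 3 and tw(G) ≤ 3. On the other hand G contains the 4-clique {0, 1, 2, 4}. A clique must lie in a single bag of any decomposition, so no decomposition can have width below 3. Hence tw(G) = 3 exactly.

3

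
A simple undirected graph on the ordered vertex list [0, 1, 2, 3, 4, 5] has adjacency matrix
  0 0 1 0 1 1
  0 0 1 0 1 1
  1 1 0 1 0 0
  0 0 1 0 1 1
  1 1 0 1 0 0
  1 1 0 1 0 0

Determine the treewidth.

3

A width-3 tree decomposition is:
Bags: B1 = {1, 2, 4, 5}  B2 = {2, 3, 4, 5}  B3 = {0, 2, 4, 5}
Tree: B1–B2, B2–B3
Each bag holds 4 vertices, so the decomposition has width 3, which upper-bounds the treewidth. For the lower bound: the 4 vertex sets {1,5}, {3,4}, {2}, {0} are disjoint, each induces a connected subgraph, and every pair is joined by at least one edge of G. Contracting each set to a single vertex therefore yields K_{4} as a minor, and since treewidth is minor-monotone, tw(G) ≥ tw(K_{4}) = 3. The upper and lower bounds meet at 3, so that is the treewidth.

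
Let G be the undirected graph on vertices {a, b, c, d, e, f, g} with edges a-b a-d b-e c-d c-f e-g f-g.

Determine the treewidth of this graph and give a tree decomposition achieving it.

Treewidth 2.
One such decomposition:
Bags: B1 = {c, d, f}  B2 = {a, d, f}  B3 = {a, b, f}  B4 = {b, e, f}  B5 = {e, f, g}
Tree: B1–B2, B2–B3, B3–B4, B4–B5

Each bag holds 3 vertices, so the decomposition has width 2, which upper-bounds the treewidth. For the lower bound, G contains the cycle f–c–d–a–b–e–g–f, so G is not a forest; only forests have treewidth ≤ 1, hence tw(G) ≥ 2. Combining the bounds, tw(G) = 2.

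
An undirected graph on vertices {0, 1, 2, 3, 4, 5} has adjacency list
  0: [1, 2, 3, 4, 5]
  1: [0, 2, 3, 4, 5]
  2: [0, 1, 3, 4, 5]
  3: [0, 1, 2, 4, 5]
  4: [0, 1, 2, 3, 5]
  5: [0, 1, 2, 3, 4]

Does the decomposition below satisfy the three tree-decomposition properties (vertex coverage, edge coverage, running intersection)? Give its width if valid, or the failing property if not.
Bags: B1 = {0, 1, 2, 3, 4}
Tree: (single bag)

No — vertex 5 appears in no bag.

A tree decomposition must satisfy three properties: every vertex lies in some bag; for every edge, both endpoints lie together in some bag; and for every vertex, the bags containing it form a connected subtree. Here vertex 5 appears in no bag, so the decomposition is invalid.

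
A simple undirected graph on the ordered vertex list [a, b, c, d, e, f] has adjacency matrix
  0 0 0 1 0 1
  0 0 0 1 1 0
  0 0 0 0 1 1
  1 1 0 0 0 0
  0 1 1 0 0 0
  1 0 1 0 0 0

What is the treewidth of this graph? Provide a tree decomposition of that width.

Treewidth 2.
Bags: B1 = {a, d, f}  B2 = {c, d, f}  B3 = {c, d, e}  B4 = {b, d, e}
Tree: B1–B2, B2–B3, B3–B4

The largest bag has 3 vertices, giving width 2; this decomposition certifies tw(G) ≤ 2. For the lower bound, G contains the cycle d–a–f–c–e–b–d, so G is not a forest; only forests have treewidth ≤ 1, hence tw(G) ≥ 2. Hence tw(G) = 2 exactly.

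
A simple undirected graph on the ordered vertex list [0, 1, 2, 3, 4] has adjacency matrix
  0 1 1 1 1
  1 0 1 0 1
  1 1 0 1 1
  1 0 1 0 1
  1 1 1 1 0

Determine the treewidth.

3

A width-3 tree decomposition is:
Bags: B1 = {0, 1, 2, 4}  B2 = {0, 2, 3, 4}
Tree: B1–B2
Each bag holds 4 vertices, so the decomposition has width 3, which upper-bounds the treewidth. Conversely, {0, 1, 2, 4} is a clique of size 4, and the vertices of any clique must share a bag in every tree decomposition; so some bag has ≥ 4 vertices and tw(G) ≥ 3. The upper and lower bounds meet at 3, so that is the treewidth.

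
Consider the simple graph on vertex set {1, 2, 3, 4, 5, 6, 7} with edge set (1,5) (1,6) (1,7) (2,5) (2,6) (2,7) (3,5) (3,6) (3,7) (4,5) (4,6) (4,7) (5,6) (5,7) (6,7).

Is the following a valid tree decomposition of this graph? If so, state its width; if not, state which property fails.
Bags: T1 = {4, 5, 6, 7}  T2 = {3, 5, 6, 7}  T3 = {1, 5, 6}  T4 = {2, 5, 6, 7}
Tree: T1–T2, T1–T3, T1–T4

A tree decomposition must satisfy three properties: every vertex lies in some bag; for every edge, both endpoints lie together in some bag; and for every vertex, the bags containing it form a connected subtree. Here edge (7,1) lies in no bag, so the decomposition is invalid.

No — edge (7,1) lies in no bag.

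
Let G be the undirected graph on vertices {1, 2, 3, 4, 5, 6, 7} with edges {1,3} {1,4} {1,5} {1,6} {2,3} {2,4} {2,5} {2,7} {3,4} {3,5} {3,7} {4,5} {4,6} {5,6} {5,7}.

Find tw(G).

3

A width-3 tree decomposition is:
Bags: B1 = {1, 3, 4, 5}  B2 = {2, 3, 4, 5}  B3 = {2, 3, 5, 7}  B4 = {1, 4, 5, 6}
Tree: B1–B2, B2–B3, B1–B4
Each bag holds 4 vertices, so the decomposition has width 3, which upper-bounds the treewidth. Conversely, {1, 3, 4, 5} is a clique of size 4, and the vertices of any clique must share a bag in every tree decomposition; so some bag has ≥ 4 vertices and tw(G) ≥ 3. Hence tw(G) = 3 exactly.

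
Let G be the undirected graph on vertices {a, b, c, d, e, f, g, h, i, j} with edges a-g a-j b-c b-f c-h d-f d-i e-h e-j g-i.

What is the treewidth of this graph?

2

A width-2 tree decomposition is:
Bags: B1 = {d, f, i}  B2 = {b, f, i}  B3 = {b, c, i}  B4 = {c, h, i}  B5 = {e, h, i}  B6 = {e, i, j}  B7 = {a, i, j}  B8 = {a, g, i}
Tree: B1–B2, B2–B3, B3–B4, B4–B5, B5–B6, B6–B7, B7–B8
Each bag holds 3 vertices, so the decomposition has width 2, which upper-bounds the treewidth. The edges i–d–f–b–c–h–e–j–a–g–i form a cycle, so G is not a tree and its treewidth is at least 2. Therefore the treewidth is 2.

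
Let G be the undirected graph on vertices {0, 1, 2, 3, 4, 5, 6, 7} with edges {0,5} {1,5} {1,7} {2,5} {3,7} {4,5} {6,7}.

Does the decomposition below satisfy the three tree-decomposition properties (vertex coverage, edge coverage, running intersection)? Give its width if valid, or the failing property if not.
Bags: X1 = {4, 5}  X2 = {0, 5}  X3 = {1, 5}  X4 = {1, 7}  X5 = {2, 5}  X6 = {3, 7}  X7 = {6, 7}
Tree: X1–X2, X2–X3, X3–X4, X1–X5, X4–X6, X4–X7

Vertex coverage: the bags together contain {0, 1, 2, 3, 4, 5, 6, 7}, the full vertex set. Edge coverage: each edge of G has both endpoints in at least one bag. Running intersection: for every vertex, the bags containing it form a connected subtree. All three properties hold, so this is a valid tree decomposition of width max|bag| − 1 = 1, and hence tw(G) ≤ 1.

Yes; width 1.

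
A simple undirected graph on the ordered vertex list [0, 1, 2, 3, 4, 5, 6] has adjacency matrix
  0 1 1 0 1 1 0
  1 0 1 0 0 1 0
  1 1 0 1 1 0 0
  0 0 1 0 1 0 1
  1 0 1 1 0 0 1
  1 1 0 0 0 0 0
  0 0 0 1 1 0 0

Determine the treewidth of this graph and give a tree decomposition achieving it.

Treewidth 2.
One optimal decomposition is:
Bags: B1 = {2, 3, 4}  B2 = {0, 2, 4}  B3 = {0, 1, 2}  B4 = {0, 1, 5}  B5 = {3, 4, 6}
Tree: B1–B2, B2–B3, B3–B4, B1–B5

Every bag has size at most 3, so the width is 3 − 1 = 2 and tw(G) ≤ 2. For the lower bound, the 3 vertices {0, 1, 2} are pairwise adjacent, and any tree decomposition puts a clique entirely inside one bag — forcing width ≥ 2. The upper and lower bounds meet at 2, so that is the treewidth.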